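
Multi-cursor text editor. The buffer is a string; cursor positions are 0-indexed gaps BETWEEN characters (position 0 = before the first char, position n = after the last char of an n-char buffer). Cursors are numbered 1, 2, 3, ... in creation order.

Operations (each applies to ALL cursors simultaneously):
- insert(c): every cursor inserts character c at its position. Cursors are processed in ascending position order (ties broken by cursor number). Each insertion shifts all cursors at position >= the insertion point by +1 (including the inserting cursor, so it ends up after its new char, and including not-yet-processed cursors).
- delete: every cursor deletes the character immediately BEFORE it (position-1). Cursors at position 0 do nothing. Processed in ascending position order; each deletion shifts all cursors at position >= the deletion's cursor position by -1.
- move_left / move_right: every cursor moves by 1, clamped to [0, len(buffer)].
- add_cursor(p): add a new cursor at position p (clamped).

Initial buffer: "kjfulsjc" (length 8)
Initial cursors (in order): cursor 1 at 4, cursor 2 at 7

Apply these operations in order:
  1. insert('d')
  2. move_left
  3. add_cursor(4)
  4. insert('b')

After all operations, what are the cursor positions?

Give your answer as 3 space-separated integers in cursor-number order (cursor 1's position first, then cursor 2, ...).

After op 1 (insert('d')): buffer="kjfudlsjdc" (len 10), cursors c1@5 c2@9, authorship ....1...2.
After op 2 (move_left): buffer="kjfudlsjdc" (len 10), cursors c1@4 c2@8, authorship ....1...2.
After op 3 (add_cursor(4)): buffer="kjfudlsjdc" (len 10), cursors c1@4 c3@4 c2@8, authorship ....1...2.
After op 4 (insert('b')): buffer="kjfubbdlsjbdc" (len 13), cursors c1@6 c3@6 c2@11, authorship ....131...22.

Answer: 6 11 6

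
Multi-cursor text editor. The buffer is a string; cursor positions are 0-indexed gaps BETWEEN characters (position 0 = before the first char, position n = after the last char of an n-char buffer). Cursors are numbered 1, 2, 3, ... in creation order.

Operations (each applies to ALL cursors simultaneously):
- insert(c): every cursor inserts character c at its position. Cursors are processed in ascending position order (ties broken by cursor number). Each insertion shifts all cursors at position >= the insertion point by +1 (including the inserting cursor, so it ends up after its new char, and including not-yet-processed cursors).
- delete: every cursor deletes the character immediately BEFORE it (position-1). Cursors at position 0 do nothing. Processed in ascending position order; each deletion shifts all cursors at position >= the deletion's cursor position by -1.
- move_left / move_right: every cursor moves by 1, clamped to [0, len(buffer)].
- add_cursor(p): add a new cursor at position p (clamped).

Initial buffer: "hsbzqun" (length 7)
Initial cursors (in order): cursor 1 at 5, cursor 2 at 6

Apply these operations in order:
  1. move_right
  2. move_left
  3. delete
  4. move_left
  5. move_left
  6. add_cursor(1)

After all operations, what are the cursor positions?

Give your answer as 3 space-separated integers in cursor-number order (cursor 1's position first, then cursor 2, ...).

After op 1 (move_right): buffer="hsbzqun" (len 7), cursors c1@6 c2@7, authorship .......
After op 2 (move_left): buffer="hsbzqun" (len 7), cursors c1@5 c2@6, authorship .......
After op 3 (delete): buffer="hsbzn" (len 5), cursors c1@4 c2@4, authorship .....
After op 4 (move_left): buffer="hsbzn" (len 5), cursors c1@3 c2@3, authorship .....
After op 5 (move_left): buffer="hsbzn" (len 5), cursors c1@2 c2@2, authorship .....
After op 6 (add_cursor(1)): buffer="hsbzn" (len 5), cursors c3@1 c1@2 c2@2, authorship .....

Answer: 2 2 1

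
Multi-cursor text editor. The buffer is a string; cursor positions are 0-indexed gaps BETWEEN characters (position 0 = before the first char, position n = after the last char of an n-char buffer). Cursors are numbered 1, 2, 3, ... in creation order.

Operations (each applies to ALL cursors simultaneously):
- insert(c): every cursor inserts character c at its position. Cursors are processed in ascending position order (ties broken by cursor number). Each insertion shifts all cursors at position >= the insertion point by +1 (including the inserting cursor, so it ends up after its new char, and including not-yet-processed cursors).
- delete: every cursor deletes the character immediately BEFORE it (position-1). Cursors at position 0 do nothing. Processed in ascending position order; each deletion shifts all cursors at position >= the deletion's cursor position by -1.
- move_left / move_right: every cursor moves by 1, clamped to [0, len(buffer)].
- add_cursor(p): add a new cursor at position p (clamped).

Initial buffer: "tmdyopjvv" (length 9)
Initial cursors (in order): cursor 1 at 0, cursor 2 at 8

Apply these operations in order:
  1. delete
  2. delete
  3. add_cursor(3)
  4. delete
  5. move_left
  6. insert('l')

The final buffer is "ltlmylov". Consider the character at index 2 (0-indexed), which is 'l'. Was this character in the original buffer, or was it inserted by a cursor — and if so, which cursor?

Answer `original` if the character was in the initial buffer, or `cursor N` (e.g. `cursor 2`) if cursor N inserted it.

Answer: cursor 3

Derivation:
After op 1 (delete): buffer="tmdyopjv" (len 8), cursors c1@0 c2@7, authorship ........
After op 2 (delete): buffer="tmdyopv" (len 7), cursors c1@0 c2@6, authorship .......
After op 3 (add_cursor(3)): buffer="tmdyopv" (len 7), cursors c1@0 c3@3 c2@6, authorship .......
After op 4 (delete): buffer="tmyov" (len 5), cursors c1@0 c3@2 c2@4, authorship .....
After op 5 (move_left): buffer="tmyov" (len 5), cursors c1@0 c3@1 c2@3, authorship .....
After op 6 (insert('l')): buffer="ltlmylov" (len 8), cursors c1@1 c3@3 c2@6, authorship 1.3..2..
Authorship (.=original, N=cursor N): 1 . 3 . . 2 . .
Index 2: author = 3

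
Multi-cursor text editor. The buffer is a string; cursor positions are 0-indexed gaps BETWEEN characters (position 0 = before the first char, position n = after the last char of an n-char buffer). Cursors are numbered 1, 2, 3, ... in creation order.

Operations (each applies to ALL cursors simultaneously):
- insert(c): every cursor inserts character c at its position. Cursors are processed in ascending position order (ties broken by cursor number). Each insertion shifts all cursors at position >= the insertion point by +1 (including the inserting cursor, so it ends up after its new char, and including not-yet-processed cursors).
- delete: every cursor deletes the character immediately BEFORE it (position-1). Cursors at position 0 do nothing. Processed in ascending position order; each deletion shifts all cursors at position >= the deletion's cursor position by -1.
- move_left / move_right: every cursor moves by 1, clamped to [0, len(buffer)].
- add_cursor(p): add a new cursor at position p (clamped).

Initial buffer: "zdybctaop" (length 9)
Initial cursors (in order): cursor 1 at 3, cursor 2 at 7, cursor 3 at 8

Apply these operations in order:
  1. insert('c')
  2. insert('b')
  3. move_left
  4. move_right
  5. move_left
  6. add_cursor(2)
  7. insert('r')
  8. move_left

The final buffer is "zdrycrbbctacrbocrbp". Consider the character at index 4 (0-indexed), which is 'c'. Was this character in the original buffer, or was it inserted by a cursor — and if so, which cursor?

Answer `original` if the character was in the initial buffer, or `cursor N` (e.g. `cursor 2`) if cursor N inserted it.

Answer: cursor 1

Derivation:
After op 1 (insert('c')): buffer="zdycbctacocp" (len 12), cursors c1@4 c2@9 c3@11, authorship ...1....2.3.
After op 2 (insert('b')): buffer="zdycbbctacbocbp" (len 15), cursors c1@5 c2@11 c3@14, authorship ...11....22.33.
After op 3 (move_left): buffer="zdycbbctacbocbp" (len 15), cursors c1@4 c2@10 c3@13, authorship ...11....22.33.
After op 4 (move_right): buffer="zdycbbctacbocbp" (len 15), cursors c1@5 c2@11 c3@14, authorship ...11....22.33.
After op 5 (move_left): buffer="zdycbbctacbocbp" (len 15), cursors c1@4 c2@10 c3@13, authorship ...11....22.33.
After op 6 (add_cursor(2)): buffer="zdycbbctacbocbp" (len 15), cursors c4@2 c1@4 c2@10 c3@13, authorship ...11....22.33.
After op 7 (insert('r')): buffer="zdrycrbbctacrbocrbp" (len 19), cursors c4@3 c1@6 c2@13 c3@17, authorship ..4.111....222.333.
After op 8 (move_left): buffer="zdrycrbbctacrbocrbp" (len 19), cursors c4@2 c1@5 c2@12 c3@16, authorship ..4.111....222.333.
Authorship (.=original, N=cursor N): . . 4 . 1 1 1 . . . . 2 2 2 . 3 3 3 .
Index 4: author = 1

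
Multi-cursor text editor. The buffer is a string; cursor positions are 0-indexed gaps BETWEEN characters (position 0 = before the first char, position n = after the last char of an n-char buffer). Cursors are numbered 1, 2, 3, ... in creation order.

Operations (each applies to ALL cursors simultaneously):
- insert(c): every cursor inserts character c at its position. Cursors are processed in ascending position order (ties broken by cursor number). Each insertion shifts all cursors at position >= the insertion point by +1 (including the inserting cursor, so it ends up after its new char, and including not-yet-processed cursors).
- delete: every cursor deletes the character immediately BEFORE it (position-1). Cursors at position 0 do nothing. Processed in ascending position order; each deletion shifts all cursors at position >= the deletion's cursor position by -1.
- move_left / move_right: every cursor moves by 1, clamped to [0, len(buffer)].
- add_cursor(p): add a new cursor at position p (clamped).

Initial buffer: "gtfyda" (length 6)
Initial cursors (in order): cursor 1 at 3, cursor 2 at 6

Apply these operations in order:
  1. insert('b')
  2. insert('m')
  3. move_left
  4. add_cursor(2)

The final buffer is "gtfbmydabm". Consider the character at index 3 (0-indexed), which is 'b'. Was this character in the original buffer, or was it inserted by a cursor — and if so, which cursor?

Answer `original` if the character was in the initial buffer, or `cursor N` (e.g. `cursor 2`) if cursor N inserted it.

Answer: cursor 1

Derivation:
After op 1 (insert('b')): buffer="gtfbydab" (len 8), cursors c1@4 c2@8, authorship ...1...2
After op 2 (insert('m')): buffer="gtfbmydabm" (len 10), cursors c1@5 c2@10, authorship ...11...22
After op 3 (move_left): buffer="gtfbmydabm" (len 10), cursors c1@4 c2@9, authorship ...11...22
After op 4 (add_cursor(2)): buffer="gtfbmydabm" (len 10), cursors c3@2 c1@4 c2@9, authorship ...11...22
Authorship (.=original, N=cursor N): . . . 1 1 . . . 2 2
Index 3: author = 1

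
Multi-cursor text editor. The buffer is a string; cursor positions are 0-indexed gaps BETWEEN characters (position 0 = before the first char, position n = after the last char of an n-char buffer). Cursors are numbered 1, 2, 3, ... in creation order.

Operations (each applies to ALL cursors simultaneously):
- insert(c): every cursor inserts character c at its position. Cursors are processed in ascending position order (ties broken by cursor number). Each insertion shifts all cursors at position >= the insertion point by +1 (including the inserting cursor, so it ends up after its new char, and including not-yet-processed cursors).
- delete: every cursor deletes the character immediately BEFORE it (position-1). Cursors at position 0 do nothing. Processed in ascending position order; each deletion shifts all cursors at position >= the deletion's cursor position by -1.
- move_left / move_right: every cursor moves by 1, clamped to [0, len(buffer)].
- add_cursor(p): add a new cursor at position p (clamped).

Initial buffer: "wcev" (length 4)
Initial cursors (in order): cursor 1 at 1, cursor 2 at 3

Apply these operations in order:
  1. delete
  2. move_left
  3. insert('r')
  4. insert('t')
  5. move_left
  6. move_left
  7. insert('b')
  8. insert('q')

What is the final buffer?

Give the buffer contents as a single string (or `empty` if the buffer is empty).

After op 1 (delete): buffer="cv" (len 2), cursors c1@0 c2@1, authorship ..
After op 2 (move_left): buffer="cv" (len 2), cursors c1@0 c2@0, authorship ..
After op 3 (insert('r')): buffer="rrcv" (len 4), cursors c1@2 c2@2, authorship 12..
After op 4 (insert('t')): buffer="rrttcv" (len 6), cursors c1@4 c2@4, authorship 1212..
After op 5 (move_left): buffer="rrttcv" (len 6), cursors c1@3 c2@3, authorship 1212..
After op 6 (move_left): buffer="rrttcv" (len 6), cursors c1@2 c2@2, authorship 1212..
After op 7 (insert('b')): buffer="rrbbttcv" (len 8), cursors c1@4 c2@4, authorship 121212..
After op 8 (insert('q')): buffer="rrbbqqttcv" (len 10), cursors c1@6 c2@6, authorship 12121212..

Answer: rrbbqqttcv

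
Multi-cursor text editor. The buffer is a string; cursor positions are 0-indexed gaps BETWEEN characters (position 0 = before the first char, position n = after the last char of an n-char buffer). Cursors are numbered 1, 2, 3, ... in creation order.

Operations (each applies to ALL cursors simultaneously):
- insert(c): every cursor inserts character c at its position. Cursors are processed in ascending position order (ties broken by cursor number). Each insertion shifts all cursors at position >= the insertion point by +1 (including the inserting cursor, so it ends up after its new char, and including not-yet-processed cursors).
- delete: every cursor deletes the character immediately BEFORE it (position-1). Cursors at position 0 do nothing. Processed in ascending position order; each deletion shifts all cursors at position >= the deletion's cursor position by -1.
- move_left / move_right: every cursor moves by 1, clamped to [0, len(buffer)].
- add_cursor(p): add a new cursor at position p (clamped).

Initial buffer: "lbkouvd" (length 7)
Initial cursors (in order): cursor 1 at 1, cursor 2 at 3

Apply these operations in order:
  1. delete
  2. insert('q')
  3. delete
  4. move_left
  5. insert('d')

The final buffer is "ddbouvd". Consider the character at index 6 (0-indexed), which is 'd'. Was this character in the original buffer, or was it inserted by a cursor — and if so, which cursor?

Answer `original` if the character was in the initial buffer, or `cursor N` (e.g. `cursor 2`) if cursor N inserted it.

Answer: original

Derivation:
After op 1 (delete): buffer="bouvd" (len 5), cursors c1@0 c2@1, authorship .....
After op 2 (insert('q')): buffer="qbqouvd" (len 7), cursors c1@1 c2@3, authorship 1.2....
After op 3 (delete): buffer="bouvd" (len 5), cursors c1@0 c2@1, authorship .....
After op 4 (move_left): buffer="bouvd" (len 5), cursors c1@0 c2@0, authorship .....
After op 5 (insert('d')): buffer="ddbouvd" (len 7), cursors c1@2 c2@2, authorship 12.....
Authorship (.=original, N=cursor N): 1 2 . . . . .
Index 6: author = original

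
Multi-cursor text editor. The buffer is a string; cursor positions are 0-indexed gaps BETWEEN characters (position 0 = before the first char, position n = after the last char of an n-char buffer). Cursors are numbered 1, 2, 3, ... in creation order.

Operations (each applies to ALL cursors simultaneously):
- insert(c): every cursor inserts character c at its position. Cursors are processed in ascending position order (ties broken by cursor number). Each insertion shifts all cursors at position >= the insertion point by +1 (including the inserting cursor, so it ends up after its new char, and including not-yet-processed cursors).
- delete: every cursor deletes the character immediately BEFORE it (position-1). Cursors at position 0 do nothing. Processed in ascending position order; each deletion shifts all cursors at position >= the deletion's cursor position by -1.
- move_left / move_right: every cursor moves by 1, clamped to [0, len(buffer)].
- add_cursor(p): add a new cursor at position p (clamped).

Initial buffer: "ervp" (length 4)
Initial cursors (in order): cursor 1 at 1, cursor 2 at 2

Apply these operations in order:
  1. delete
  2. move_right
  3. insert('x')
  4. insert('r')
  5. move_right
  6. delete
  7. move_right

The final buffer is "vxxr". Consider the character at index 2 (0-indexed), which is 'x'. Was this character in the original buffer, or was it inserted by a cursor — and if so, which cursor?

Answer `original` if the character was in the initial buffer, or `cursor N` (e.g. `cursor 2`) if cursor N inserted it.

Answer: cursor 2

Derivation:
After op 1 (delete): buffer="vp" (len 2), cursors c1@0 c2@0, authorship ..
After op 2 (move_right): buffer="vp" (len 2), cursors c1@1 c2@1, authorship ..
After op 3 (insert('x')): buffer="vxxp" (len 4), cursors c1@3 c2@3, authorship .12.
After op 4 (insert('r')): buffer="vxxrrp" (len 6), cursors c1@5 c2@5, authorship .1212.
After op 5 (move_right): buffer="vxxrrp" (len 6), cursors c1@6 c2@6, authorship .1212.
After op 6 (delete): buffer="vxxr" (len 4), cursors c1@4 c2@4, authorship .121
After op 7 (move_right): buffer="vxxr" (len 4), cursors c1@4 c2@4, authorship .121
Authorship (.=original, N=cursor N): . 1 2 1
Index 2: author = 2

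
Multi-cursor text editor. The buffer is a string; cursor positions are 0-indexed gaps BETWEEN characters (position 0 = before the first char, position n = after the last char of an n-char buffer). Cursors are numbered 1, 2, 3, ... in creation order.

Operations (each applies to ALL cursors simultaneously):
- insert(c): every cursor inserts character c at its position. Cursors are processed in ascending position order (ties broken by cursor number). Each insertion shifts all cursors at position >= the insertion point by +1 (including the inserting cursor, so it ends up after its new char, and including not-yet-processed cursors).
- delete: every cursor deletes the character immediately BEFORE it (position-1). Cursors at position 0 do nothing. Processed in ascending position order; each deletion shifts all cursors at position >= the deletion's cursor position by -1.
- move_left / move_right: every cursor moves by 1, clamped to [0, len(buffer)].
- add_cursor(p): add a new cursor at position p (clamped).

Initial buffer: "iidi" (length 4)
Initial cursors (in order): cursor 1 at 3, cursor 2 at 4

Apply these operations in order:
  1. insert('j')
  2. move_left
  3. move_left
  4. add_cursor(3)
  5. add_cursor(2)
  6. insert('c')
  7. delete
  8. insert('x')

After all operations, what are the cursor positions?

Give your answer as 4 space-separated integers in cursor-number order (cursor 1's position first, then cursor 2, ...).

Answer: 4 8 6 4

Derivation:
After op 1 (insert('j')): buffer="iidjij" (len 6), cursors c1@4 c2@6, authorship ...1.2
After op 2 (move_left): buffer="iidjij" (len 6), cursors c1@3 c2@5, authorship ...1.2
After op 3 (move_left): buffer="iidjij" (len 6), cursors c1@2 c2@4, authorship ...1.2
After op 4 (add_cursor(3)): buffer="iidjij" (len 6), cursors c1@2 c3@3 c2@4, authorship ...1.2
After op 5 (add_cursor(2)): buffer="iidjij" (len 6), cursors c1@2 c4@2 c3@3 c2@4, authorship ...1.2
After op 6 (insert('c')): buffer="iiccdcjcij" (len 10), cursors c1@4 c4@4 c3@6 c2@8, authorship ..14.312.2
After op 7 (delete): buffer="iidjij" (len 6), cursors c1@2 c4@2 c3@3 c2@4, authorship ...1.2
After op 8 (insert('x')): buffer="iixxdxjxij" (len 10), cursors c1@4 c4@4 c3@6 c2@8, authorship ..14.312.2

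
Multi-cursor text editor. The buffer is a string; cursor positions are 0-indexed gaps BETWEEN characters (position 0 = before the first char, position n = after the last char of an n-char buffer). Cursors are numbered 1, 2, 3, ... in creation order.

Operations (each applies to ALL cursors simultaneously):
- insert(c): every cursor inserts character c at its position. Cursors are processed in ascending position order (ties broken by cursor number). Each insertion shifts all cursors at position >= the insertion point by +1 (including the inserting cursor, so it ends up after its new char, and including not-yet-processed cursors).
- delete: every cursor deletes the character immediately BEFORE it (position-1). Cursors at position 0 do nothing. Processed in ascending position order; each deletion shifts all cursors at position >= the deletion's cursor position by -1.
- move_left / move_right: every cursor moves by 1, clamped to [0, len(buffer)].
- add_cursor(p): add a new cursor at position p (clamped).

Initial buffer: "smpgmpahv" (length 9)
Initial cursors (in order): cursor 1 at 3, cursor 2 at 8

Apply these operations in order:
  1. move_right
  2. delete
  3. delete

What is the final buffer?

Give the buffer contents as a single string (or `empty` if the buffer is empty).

Answer: smmpa

Derivation:
After op 1 (move_right): buffer="smpgmpahv" (len 9), cursors c1@4 c2@9, authorship .........
After op 2 (delete): buffer="smpmpah" (len 7), cursors c1@3 c2@7, authorship .......
After op 3 (delete): buffer="smmpa" (len 5), cursors c1@2 c2@5, authorship .....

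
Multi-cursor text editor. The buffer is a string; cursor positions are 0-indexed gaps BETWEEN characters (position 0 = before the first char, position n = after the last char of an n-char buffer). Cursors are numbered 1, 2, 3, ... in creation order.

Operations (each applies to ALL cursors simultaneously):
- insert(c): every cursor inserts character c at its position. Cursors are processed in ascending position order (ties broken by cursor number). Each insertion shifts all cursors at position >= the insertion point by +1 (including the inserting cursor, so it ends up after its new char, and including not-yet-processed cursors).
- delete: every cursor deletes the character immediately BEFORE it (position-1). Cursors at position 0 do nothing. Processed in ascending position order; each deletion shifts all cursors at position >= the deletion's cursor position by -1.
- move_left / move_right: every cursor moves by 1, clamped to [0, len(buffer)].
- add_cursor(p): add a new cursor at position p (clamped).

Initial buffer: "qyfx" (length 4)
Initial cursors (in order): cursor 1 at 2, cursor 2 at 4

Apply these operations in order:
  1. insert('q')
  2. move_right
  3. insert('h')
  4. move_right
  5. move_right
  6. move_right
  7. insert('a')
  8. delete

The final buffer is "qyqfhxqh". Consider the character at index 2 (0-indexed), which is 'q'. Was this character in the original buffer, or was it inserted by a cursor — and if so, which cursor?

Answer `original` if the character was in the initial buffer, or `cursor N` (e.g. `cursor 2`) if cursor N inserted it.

After op 1 (insert('q')): buffer="qyqfxq" (len 6), cursors c1@3 c2@6, authorship ..1..2
After op 2 (move_right): buffer="qyqfxq" (len 6), cursors c1@4 c2@6, authorship ..1..2
After op 3 (insert('h')): buffer="qyqfhxqh" (len 8), cursors c1@5 c2@8, authorship ..1.1.22
After op 4 (move_right): buffer="qyqfhxqh" (len 8), cursors c1@6 c2@8, authorship ..1.1.22
After op 5 (move_right): buffer="qyqfhxqh" (len 8), cursors c1@7 c2@8, authorship ..1.1.22
After op 6 (move_right): buffer="qyqfhxqh" (len 8), cursors c1@8 c2@8, authorship ..1.1.22
After op 7 (insert('a')): buffer="qyqfhxqhaa" (len 10), cursors c1@10 c2@10, authorship ..1.1.2212
After op 8 (delete): buffer="qyqfhxqh" (len 8), cursors c1@8 c2@8, authorship ..1.1.22
Authorship (.=original, N=cursor N): . . 1 . 1 . 2 2
Index 2: author = 1

Answer: cursor 1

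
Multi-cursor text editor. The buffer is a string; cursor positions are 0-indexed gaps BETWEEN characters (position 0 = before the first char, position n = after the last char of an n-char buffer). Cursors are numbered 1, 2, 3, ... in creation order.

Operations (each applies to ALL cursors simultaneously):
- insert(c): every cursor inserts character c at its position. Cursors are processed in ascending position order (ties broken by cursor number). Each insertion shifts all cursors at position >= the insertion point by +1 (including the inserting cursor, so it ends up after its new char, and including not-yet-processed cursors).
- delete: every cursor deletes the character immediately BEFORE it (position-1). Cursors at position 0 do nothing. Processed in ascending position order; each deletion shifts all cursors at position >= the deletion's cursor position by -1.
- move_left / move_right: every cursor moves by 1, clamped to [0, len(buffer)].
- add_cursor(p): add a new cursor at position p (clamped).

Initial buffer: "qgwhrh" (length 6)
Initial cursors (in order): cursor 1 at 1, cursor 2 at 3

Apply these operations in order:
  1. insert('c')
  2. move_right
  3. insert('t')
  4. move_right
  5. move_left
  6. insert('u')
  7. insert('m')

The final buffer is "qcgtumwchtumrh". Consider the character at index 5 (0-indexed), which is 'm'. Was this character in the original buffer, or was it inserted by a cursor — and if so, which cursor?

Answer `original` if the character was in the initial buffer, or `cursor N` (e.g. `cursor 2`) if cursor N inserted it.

Answer: cursor 1

Derivation:
After op 1 (insert('c')): buffer="qcgwchrh" (len 8), cursors c1@2 c2@5, authorship .1..2...
After op 2 (move_right): buffer="qcgwchrh" (len 8), cursors c1@3 c2@6, authorship .1..2...
After op 3 (insert('t')): buffer="qcgtwchtrh" (len 10), cursors c1@4 c2@8, authorship .1.1.2.2..
After op 4 (move_right): buffer="qcgtwchtrh" (len 10), cursors c1@5 c2@9, authorship .1.1.2.2..
After op 5 (move_left): buffer="qcgtwchtrh" (len 10), cursors c1@4 c2@8, authorship .1.1.2.2..
After op 6 (insert('u')): buffer="qcgtuwchturh" (len 12), cursors c1@5 c2@10, authorship .1.11.2.22..
After op 7 (insert('m')): buffer="qcgtumwchtumrh" (len 14), cursors c1@6 c2@12, authorship .1.111.2.222..
Authorship (.=original, N=cursor N): . 1 . 1 1 1 . 2 . 2 2 2 . .
Index 5: author = 1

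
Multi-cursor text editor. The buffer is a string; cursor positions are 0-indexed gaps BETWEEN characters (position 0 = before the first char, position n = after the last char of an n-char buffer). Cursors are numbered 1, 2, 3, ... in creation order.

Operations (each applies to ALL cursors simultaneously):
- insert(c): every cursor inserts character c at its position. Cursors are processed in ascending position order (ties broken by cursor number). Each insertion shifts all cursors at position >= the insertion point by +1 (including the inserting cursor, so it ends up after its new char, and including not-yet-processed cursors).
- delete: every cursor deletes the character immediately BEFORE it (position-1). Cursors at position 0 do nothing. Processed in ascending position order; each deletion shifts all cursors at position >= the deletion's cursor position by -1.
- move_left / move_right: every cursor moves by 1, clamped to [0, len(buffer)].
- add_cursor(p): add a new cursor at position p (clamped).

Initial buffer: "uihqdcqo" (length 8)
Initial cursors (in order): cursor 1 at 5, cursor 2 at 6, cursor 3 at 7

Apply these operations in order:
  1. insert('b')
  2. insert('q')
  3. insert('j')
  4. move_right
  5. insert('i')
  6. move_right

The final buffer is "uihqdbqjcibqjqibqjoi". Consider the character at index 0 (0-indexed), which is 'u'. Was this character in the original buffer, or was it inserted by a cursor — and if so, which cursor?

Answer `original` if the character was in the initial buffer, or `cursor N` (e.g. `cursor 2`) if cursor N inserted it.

After op 1 (insert('b')): buffer="uihqdbcbqbo" (len 11), cursors c1@6 c2@8 c3@10, authorship .....1.2.3.
After op 2 (insert('q')): buffer="uihqdbqcbqqbqo" (len 14), cursors c1@7 c2@10 c3@13, authorship .....11.22.33.
After op 3 (insert('j')): buffer="uihqdbqjcbqjqbqjo" (len 17), cursors c1@8 c2@12 c3@16, authorship .....111.222.333.
After op 4 (move_right): buffer="uihqdbqjcbqjqbqjo" (len 17), cursors c1@9 c2@13 c3@17, authorship .....111.222.333.
After op 5 (insert('i')): buffer="uihqdbqjcibqjqibqjoi" (len 20), cursors c1@10 c2@15 c3@20, authorship .....111.1222.2333.3
After op 6 (move_right): buffer="uihqdbqjcibqjqibqjoi" (len 20), cursors c1@11 c2@16 c3@20, authorship .....111.1222.2333.3
Authorship (.=original, N=cursor N): . . . . . 1 1 1 . 1 2 2 2 . 2 3 3 3 . 3
Index 0: author = original

Answer: original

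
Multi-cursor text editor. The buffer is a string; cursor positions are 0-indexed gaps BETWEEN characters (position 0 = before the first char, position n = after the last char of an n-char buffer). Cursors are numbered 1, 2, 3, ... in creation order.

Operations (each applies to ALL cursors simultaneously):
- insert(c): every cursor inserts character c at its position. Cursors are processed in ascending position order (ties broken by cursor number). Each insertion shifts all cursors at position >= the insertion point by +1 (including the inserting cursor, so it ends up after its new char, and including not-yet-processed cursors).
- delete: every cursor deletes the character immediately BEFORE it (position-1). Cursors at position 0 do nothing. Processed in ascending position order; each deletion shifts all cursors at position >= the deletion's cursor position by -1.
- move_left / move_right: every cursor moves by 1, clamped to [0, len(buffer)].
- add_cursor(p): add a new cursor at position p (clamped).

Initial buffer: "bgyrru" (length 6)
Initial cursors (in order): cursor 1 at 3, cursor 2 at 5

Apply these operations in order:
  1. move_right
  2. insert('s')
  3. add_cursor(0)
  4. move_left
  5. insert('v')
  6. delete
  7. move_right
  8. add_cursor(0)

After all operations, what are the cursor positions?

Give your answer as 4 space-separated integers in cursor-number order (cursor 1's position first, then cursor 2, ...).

After op 1 (move_right): buffer="bgyrru" (len 6), cursors c1@4 c2@6, authorship ......
After op 2 (insert('s')): buffer="bgyrsrus" (len 8), cursors c1@5 c2@8, authorship ....1..2
After op 3 (add_cursor(0)): buffer="bgyrsrus" (len 8), cursors c3@0 c1@5 c2@8, authorship ....1..2
After op 4 (move_left): buffer="bgyrsrus" (len 8), cursors c3@0 c1@4 c2@7, authorship ....1..2
After op 5 (insert('v')): buffer="vbgyrvsruvs" (len 11), cursors c3@1 c1@6 c2@10, authorship 3....11..22
After op 6 (delete): buffer="bgyrsrus" (len 8), cursors c3@0 c1@4 c2@7, authorship ....1..2
After op 7 (move_right): buffer="bgyrsrus" (len 8), cursors c3@1 c1@5 c2@8, authorship ....1..2
After op 8 (add_cursor(0)): buffer="bgyrsrus" (len 8), cursors c4@0 c3@1 c1@5 c2@8, authorship ....1..2

Answer: 5 8 1 0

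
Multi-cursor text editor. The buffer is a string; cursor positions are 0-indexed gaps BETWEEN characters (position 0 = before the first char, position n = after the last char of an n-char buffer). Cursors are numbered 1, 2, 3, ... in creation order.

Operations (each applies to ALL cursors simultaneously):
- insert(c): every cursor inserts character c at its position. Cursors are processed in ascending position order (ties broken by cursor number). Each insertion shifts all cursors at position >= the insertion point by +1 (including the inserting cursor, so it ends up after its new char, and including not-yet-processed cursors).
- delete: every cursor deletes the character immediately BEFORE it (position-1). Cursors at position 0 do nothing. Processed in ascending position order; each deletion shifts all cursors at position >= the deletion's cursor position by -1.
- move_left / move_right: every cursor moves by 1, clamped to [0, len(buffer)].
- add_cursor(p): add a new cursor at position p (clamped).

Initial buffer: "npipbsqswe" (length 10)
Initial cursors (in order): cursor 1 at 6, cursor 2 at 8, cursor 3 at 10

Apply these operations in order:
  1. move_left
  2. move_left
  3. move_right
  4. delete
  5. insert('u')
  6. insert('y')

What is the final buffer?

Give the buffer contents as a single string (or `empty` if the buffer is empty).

Answer: npipuysuysuye

Derivation:
After op 1 (move_left): buffer="npipbsqswe" (len 10), cursors c1@5 c2@7 c3@9, authorship ..........
After op 2 (move_left): buffer="npipbsqswe" (len 10), cursors c1@4 c2@6 c3@8, authorship ..........
After op 3 (move_right): buffer="npipbsqswe" (len 10), cursors c1@5 c2@7 c3@9, authorship ..........
After op 4 (delete): buffer="npipsse" (len 7), cursors c1@4 c2@5 c3@6, authorship .......
After op 5 (insert('u')): buffer="npipususue" (len 10), cursors c1@5 c2@7 c3@9, authorship ....1.2.3.
After op 6 (insert('y')): buffer="npipuysuysuye" (len 13), cursors c1@6 c2@9 c3@12, authorship ....11.22.33.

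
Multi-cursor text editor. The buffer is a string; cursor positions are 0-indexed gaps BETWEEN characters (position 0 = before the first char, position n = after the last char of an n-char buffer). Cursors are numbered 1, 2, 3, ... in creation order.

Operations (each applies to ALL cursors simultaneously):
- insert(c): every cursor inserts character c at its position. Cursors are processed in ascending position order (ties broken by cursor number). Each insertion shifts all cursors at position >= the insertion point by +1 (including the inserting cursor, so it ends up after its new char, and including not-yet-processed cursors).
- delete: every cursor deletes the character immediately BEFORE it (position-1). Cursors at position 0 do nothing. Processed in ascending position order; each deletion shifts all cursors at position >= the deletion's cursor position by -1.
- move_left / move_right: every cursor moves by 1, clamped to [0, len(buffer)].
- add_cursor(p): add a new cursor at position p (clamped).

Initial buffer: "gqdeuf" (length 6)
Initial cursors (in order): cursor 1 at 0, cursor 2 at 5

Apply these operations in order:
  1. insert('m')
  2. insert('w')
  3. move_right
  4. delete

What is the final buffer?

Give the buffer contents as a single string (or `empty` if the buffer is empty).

Answer: mwqdeumw

Derivation:
After op 1 (insert('m')): buffer="mgqdeumf" (len 8), cursors c1@1 c2@7, authorship 1.....2.
After op 2 (insert('w')): buffer="mwgqdeumwf" (len 10), cursors c1@2 c2@9, authorship 11.....22.
After op 3 (move_right): buffer="mwgqdeumwf" (len 10), cursors c1@3 c2@10, authorship 11.....22.
After op 4 (delete): buffer="mwqdeumw" (len 8), cursors c1@2 c2@8, authorship 11....22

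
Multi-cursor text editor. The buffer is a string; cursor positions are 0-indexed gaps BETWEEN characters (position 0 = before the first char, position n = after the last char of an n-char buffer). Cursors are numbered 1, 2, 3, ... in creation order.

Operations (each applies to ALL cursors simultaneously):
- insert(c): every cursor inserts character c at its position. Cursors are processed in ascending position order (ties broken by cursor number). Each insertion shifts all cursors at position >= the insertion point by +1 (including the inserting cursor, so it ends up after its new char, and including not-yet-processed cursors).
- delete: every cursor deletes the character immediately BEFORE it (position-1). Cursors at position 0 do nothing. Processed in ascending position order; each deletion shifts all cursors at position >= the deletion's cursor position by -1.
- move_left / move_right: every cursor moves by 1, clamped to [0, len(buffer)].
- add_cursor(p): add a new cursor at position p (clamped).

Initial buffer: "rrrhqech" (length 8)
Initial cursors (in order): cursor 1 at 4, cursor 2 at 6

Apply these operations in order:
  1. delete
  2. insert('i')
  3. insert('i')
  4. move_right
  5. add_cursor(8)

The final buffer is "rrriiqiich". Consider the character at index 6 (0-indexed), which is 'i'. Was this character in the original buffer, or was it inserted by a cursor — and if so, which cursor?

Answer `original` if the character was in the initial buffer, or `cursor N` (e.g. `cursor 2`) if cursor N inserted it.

Answer: cursor 2

Derivation:
After op 1 (delete): buffer="rrrqch" (len 6), cursors c1@3 c2@4, authorship ......
After op 2 (insert('i')): buffer="rrriqich" (len 8), cursors c1@4 c2@6, authorship ...1.2..
After op 3 (insert('i')): buffer="rrriiqiich" (len 10), cursors c1@5 c2@8, authorship ...11.22..
After op 4 (move_right): buffer="rrriiqiich" (len 10), cursors c1@6 c2@9, authorship ...11.22..
After op 5 (add_cursor(8)): buffer="rrriiqiich" (len 10), cursors c1@6 c3@8 c2@9, authorship ...11.22..
Authorship (.=original, N=cursor N): . . . 1 1 . 2 2 . .
Index 6: author = 2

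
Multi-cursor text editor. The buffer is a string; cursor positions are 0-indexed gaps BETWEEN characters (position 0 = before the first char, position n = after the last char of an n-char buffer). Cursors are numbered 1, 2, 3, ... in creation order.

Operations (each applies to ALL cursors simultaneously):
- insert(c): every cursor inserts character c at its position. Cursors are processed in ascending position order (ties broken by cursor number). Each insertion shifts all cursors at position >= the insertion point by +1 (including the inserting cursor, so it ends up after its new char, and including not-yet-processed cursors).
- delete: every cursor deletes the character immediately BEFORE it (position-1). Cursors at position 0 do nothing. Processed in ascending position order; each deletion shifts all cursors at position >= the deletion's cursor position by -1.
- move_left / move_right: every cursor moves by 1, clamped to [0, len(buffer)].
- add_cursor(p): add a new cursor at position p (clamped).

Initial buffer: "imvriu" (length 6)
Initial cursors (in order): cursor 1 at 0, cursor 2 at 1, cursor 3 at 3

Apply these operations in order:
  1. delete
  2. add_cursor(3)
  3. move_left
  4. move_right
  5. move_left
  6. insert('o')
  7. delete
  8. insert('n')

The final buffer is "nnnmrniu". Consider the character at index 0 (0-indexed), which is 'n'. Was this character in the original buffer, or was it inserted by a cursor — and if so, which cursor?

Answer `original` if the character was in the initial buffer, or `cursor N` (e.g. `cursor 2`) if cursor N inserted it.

Answer: cursor 1

Derivation:
After op 1 (delete): buffer="mriu" (len 4), cursors c1@0 c2@0 c3@1, authorship ....
After op 2 (add_cursor(3)): buffer="mriu" (len 4), cursors c1@0 c2@0 c3@1 c4@3, authorship ....
After op 3 (move_left): buffer="mriu" (len 4), cursors c1@0 c2@0 c3@0 c4@2, authorship ....
After op 4 (move_right): buffer="mriu" (len 4), cursors c1@1 c2@1 c3@1 c4@3, authorship ....
After op 5 (move_left): buffer="mriu" (len 4), cursors c1@0 c2@0 c3@0 c4@2, authorship ....
After op 6 (insert('o')): buffer="ooomroiu" (len 8), cursors c1@3 c2@3 c3@3 c4@6, authorship 123..4..
After op 7 (delete): buffer="mriu" (len 4), cursors c1@0 c2@0 c3@0 c4@2, authorship ....
After op 8 (insert('n')): buffer="nnnmrniu" (len 8), cursors c1@3 c2@3 c3@3 c4@6, authorship 123..4..
Authorship (.=original, N=cursor N): 1 2 3 . . 4 . .
Index 0: author = 1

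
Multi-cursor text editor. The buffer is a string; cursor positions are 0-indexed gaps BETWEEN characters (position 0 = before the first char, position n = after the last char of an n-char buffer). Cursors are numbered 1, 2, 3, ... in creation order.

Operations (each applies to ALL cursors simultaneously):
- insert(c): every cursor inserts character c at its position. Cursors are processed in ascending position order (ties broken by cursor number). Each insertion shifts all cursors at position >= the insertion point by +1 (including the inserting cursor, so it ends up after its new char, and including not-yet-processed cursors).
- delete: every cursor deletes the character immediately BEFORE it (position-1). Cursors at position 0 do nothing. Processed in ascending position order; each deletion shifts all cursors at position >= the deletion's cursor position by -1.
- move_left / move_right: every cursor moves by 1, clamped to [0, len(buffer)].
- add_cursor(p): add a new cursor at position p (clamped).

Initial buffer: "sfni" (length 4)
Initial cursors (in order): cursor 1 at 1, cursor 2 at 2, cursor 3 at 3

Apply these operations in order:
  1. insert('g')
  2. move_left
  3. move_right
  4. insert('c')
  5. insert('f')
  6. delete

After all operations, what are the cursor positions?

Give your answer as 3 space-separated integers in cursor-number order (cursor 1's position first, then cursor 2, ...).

Answer: 3 6 9

Derivation:
After op 1 (insert('g')): buffer="sgfgngi" (len 7), cursors c1@2 c2@4 c3@6, authorship .1.2.3.
After op 2 (move_left): buffer="sgfgngi" (len 7), cursors c1@1 c2@3 c3@5, authorship .1.2.3.
After op 3 (move_right): buffer="sgfgngi" (len 7), cursors c1@2 c2@4 c3@6, authorship .1.2.3.
After op 4 (insert('c')): buffer="sgcfgcngci" (len 10), cursors c1@3 c2@6 c3@9, authorship .11.22.33.
After op 5 (insert('f')): buffer="sgcffgcfngcfi" (len 13), cursors c1@4 c2@8 c3@12, authorship .111.222.333.
After op 6 (delete): buffer="sgcfgcngci" (len 10), cursors c1@3 c2@6 c3@9, authorship .11.22.33.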